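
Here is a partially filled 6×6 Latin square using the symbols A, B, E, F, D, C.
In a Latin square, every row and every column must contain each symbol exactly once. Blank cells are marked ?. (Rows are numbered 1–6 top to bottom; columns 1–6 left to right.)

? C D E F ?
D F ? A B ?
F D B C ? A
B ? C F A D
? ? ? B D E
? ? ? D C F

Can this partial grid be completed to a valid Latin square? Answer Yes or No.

Yes

No row or column among the givens repeats a symbol, and propagating forced cells runs into no contradiction.
One valid completion exists (for instance, A C D E F B / D F E A B C / F D B C E A / B E C F A D / C A F B D E / E B A D C F).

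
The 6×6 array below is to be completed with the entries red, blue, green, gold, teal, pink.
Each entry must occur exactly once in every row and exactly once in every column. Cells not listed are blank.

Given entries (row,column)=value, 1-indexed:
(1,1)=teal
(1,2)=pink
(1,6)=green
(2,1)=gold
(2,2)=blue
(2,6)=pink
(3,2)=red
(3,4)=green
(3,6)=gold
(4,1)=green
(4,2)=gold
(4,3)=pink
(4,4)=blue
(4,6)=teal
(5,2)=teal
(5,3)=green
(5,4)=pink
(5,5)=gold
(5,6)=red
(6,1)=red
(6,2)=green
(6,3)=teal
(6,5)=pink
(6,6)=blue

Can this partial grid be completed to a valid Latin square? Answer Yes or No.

Yes

No row or column among the givens repeats a symbol, and propagating forced cells runs into no contradiction.
One valid completion exists (for instance, teal pink gold red blue green / gold blue red teal green pink / pink red blue green teal gold / green gold pink blue red teal / blue teal green pink gold red / red green teal gold pink blue).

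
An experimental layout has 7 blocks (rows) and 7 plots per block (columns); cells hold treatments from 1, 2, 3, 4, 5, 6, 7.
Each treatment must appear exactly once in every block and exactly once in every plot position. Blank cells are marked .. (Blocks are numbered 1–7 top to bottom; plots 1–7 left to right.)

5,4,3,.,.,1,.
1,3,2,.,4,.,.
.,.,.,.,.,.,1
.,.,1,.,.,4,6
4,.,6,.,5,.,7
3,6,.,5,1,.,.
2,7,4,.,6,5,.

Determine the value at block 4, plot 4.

Block 1, plot 7: block 1 has {1, 3, 4, 5} and plot 7 has {1, 6, 7}, leaving only 2.
Block 1, plot 5: block 1 has {1, 2, 3, 4, 5} and plot 5 has {1, 4, 5, 6}, leaving only 7.
Block 1, plot 4: block 1 has {1, 2, 3, 4, 5, 7} and plot 4 has {5}, leaving only 6.
Block 2, plot 4: block 2 has {1, 2, 3, 4} and plot 4 has {5, 6}, leaving only 7.
Block 2, plot 6: block 2 has {1, 2, 3, 4, 7} and plot 6 has {1, 4, 5}, leaving only 6.
Block 2, plot 7: block 2 has {1, 2, 3, 4, 6, 7} and plot 7 has {1, 2, 6, 7}, leaving only 5.
Block 4, plot 1: block 4 has {1, 4, 6} and plot 1 has {1, 2, 3, 4, 5}, leaving only 7.
Block 3, plot 1: block 3 has {1} and plot 1 has {1, 2, 3, 4, 5, 7}, leaving only 6.
Block 6, plot 3: block 6 has {1, 3, 5, 6} and plot 3 has {1, 2, 3, 4, 6}, leaving only 7.
Block 3, plot 3: block 3 has {1, 6} and plot 3 has {1, 2, 3, 4, 6, 7}, leaving only 5.
Block 3, plot 2: block 3 has {1, 5, 6} and plot 2 has {3, 4, 6, 7}, leaving only 2.
Block 3, plot 5: block 3 has {1, 2, 5, 6} and plot 5 has {1, 4, 5, 6, 7}, leaving only 3.
Block 3, plot 4: block 3 has {1, 2, 3, 5, 6} and plot 4 has {5, 6, 7}, leaving only 4.
Block 3, plot 6: block 3 has {1, 2, 3, 4, 5, 6} and plot 6 has {1, 4, 5, 6}, leaving only 7.
Block 4, plot 2: block 4 has {1, 4, 6, 7} and plot 2 has {2, 3, 4, 6, 7}, leaving only 5.
Block 4, plot 5: block 4 has {1, 4, 5, 6, 7} and plot 5 has {1, 3, 4, 5, 6, 7}, leaving only 2.
Block 4 already has {1, 2, 4, 5, 6, 7} and plot 4 already has {4, 5, 6, 7}, so block 4, plot 4 must be 3.

3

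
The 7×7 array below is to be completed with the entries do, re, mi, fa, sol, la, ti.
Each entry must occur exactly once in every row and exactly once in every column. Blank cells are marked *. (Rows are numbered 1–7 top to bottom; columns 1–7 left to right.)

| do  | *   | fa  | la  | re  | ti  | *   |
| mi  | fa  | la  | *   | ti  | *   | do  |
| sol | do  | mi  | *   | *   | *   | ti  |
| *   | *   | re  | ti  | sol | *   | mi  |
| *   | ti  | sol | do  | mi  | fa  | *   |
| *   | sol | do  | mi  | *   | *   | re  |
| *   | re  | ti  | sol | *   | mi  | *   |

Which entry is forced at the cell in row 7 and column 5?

do

Row 1, column 2: row 1 has {do, re, fa, la, ti} and column 2 has {do, re, fa, sol, ti}, leaving only mi.
Row 1, column 7: row 1 has {do, re, mi, fa, la, ti} and column 7 has {do, re, mi, ti}, leaving only sol.
Row 2, column 4: row 2 has {do, mi, fa, la, ti} and column 4 has {do, mi, sol, la, ti}, leaving only re.
Row 2, column 6: row 2 has {do, re, mi, fa, la, ti} and column 6 has {mi, fa, ti}, leaving only sol.
Row 3, column 4: row 3 has {do, mi, sol, ti} and column 4 has {do, re, mi, sol, la, ti}, leaving only fa.
Row 3, column 5: row 3 has {do, mi, fa, sol, ti} and column 5 has {re, mi, sol, ti}, leaving only la.
Row 3, column 6: row 3 has {do, mi, fa, sol, la, ti} and column 6 has {mi, fa, sol, ti}, leaving only re.
Row 4, column 2: row 4 has {re, mi, sol, ti} and column 2 has {do, re, mi, fa, sol, ti}, leaving only la.
Row 4, column 1: row 4 has {re, mi, sol, la, ti} and column 1 has {do, mi, sol}, leaving only fa.
Row 4, column 6: row 4 has {re, mi, fa, sol, la, ti} and column 6 has {re, mi, fa, sol, ti}, leaving only do.
Row 5, column 7: row 5 has {do, mi, fa, sol, ti} and column 7 has {do, re, mi, sol, ti}, leaving only la.
Row 5, column 1: row 5 has {do, mi, fa, sol, la, ti} and column 1 has {do, mi, fa, sol}, leaving only re.
Row 6, column 5: row 6 has {do, re, mi, sol} and column 5 has {re, mi, sol, la, ti}, leaving only fa.
Row 7 already has {re, mi, sol, ti} and column 5 already has {re, mi, fa, sol, la, ti}, so row 7, column 5 must be do.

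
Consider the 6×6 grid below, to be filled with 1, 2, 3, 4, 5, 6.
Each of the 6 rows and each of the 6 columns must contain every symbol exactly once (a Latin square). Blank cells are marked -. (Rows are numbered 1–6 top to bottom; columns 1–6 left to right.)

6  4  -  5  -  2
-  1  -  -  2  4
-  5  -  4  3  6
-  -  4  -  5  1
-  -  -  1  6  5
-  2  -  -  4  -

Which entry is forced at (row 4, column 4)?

Row 1, column 5: row 1 has {2, 4, 5, 6} and column 5 has {2, 3, 4, 5, 6}, leaving only 1.
Row 1, column 3: row 1 has {1, 2, 4, 5, 6} and column 3 has {4}, leaving only 3.
Row 5, column 2: row 5 has {1, 5, 6} and column 2 has {1, 2, 4, 5}, leaving only 3.
Row 4, column 2: row 4 has {1, 4, 5} and column 2 has {1, 2, 3, 4, 5}, leaving only 6.
Row 5, column 3: row 5 has {1, 3, 5, 6} and column 3 has {3, 4}, leaving only 2.
Row 3, column 3: row 3 has {3, 4, 5, 6} and column 3 has {2, 3, 4}, leaving only 1.
Row 3, column 1: row 3 has {1, 3, 4, 5, 6} and column 1 has {6}, leaving only 2.
Row 4, column 1: row 4 has {1, 4, 5, 6} and column 1 has {2, 6}, leaving only 3.
Row 4 already has {1, 3, 4, 5, 6} and column 4 already has {1, 4, 5}, so row 4, column 4 must be 2.

2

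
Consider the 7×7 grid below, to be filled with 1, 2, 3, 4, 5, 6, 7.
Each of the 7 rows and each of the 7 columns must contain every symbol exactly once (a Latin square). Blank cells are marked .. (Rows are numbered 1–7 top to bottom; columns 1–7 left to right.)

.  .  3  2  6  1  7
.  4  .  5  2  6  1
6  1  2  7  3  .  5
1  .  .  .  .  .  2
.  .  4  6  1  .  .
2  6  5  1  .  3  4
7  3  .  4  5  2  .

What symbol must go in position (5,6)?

7

Row 1, column 2: row 1 has {1, 2, 3, 6, 7} and column 2 has {1, 3, 4, 6}, leaving only 5.
Row 1, column 1: row 1 has {1, 2, 3, 5, 6, 7} and column 1 has {1, 2, 6, 7}, leaving only 4.
Row 2, column 1: row 2 has {1, 2, 4, 5, 6} and column 1 has {1, 2, 4, 6, 7}, leaving only 3.
Row 2, column 3: row 2 has {1, 2, 3, 4, 5, 6} and column 3 has {2, 3, 4, 5}, leaving only 7.
Row 3, column 6: row 3 has {1, 2, 3, 5, 6, 7} and column 6 has {1, 2, 3, 6}, leaving only 4.
Row 4, column 2: row 4 has {1, 2} and column 2 has {1, 3, 4, 5, 6}, leaving only 7.
Row 4, column 3: row 4 has {1, 2, 7} and column 3 has {2, 3, 4, 5, 7}, leaving only 6.
Row 4, column 4: row 4 has {1, 2, 6, 7} and column 4 has {1, 2, 4, 5, 6, 7}, leaving only 3.
Row 4, column 5: row 4 has {1, 2, 3, 6, 7} and column 5 has {1, 2, 3, 5, 6}, leaving only 4.
Row 4, column 6: row 4 has {1, 2, 3, 4, 6, 7} and column 6 has {1, 2, 3, 4, 6}, leaving only 5.
Row 5 already has {1, 4, 6} and column 6 already has {1, 2, 3, 4, 5, 6}, so row 5, column 6 must be 7.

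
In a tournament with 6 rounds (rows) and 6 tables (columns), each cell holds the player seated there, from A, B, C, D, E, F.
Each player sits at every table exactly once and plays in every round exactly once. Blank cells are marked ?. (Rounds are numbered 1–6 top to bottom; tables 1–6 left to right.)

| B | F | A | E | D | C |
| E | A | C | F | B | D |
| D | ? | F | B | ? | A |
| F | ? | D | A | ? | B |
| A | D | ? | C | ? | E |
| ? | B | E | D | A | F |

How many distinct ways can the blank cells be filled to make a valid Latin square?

2

Round 3, table 2: eliminating its round and table leaves {C, E}.
Round 3, table 5: eliminating its round and table leaves {C, E}.
Round 4, table 2: eliminating its round and table leaves {C, E}.
Round 4, table 5: eliminating its round and table leaves {C, E}.
Round 5, table 3: eliminating its round and table leaves {B}.
Round 5, table 5: eliminating its round and table leaves {F}.
Round 6, table 1: eliminating its round and table leaves {C}.
Enumerating the assignments across these blanks that avoid any round or table repeat gives 2 completions.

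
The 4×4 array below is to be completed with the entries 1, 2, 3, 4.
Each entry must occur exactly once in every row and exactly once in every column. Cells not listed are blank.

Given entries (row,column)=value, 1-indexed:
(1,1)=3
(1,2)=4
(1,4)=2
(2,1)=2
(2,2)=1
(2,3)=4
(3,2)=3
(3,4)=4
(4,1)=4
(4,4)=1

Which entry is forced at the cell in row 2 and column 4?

Row 2 already has {1, 2, 4} and column 4 already has {1, 2, 4}, so row 2, column 4 must be 3.

3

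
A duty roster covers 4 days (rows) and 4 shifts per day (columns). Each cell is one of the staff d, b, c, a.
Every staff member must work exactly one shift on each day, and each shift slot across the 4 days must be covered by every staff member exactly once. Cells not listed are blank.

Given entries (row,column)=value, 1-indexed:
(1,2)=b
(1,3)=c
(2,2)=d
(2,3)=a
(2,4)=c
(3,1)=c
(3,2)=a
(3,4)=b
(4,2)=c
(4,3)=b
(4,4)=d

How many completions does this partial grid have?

Day 1, shift 1: eliminating its day and shift leaves {d, a}.
Day 1, shift 4: eliminating its day and shift leaves {a}.
Day 2, shift 1: eliminating its day and shift leaves {b}.
Day 3, shift 3: eliminating its day and shift leaves {d}.
Day 4, shift 1: eliminating its day and shift leaves {a}.
Only one assignment across all blanks avoids any day or shift repeat, giving 1 completion.

1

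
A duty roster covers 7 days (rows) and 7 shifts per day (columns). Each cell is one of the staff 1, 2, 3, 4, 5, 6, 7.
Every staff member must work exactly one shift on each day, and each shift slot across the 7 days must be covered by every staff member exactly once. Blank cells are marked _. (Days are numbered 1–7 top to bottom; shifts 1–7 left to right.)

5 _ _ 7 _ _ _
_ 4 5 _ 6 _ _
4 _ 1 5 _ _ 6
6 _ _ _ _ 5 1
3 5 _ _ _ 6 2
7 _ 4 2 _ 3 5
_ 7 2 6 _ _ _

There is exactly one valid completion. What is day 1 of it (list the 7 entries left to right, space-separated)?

Day 5, shift 3: day 5 has {2, 3, 5, 6} and shift 3 has {1, 2, 4, 5}, leaving only 7.
Day 4, shift 3: day 4 has {1, 5, 6} and shift 3 has {1, 2, 4, 5, 7}, leaving only 3.
Day 1, shift 3: day 1 has {5, 7} and shift 3 has {1, 2, 3, 4, 5, 7}, leaving only 6.
Day 4, shift 2: day 4 has {1, 3, 5, 6} and shift 2 has {4, 5, 7}, leaving only 2.
Day 3, shift 2: day 3 has {1, 4, 5, 6} and shift 2 has {2, 4, 5, 7}, leaving only 3.
Day 1, shift 2: day 1 has {5, 6, 7} and shift 2 has {2, 3, 4, 5, 7}, leaving only 1.
Day 4, shift 4: day 4 has {1, 2, 3, 5, 6} and shift 4 has {2, 5, 6, 7}, leaving only 4.
Day 4, shift 5: day 4 has {1, 2, 3, 4, 5, 6} and shift 5 has {6}, leaving only 7.
Day 3, shift 5: day 3 has {1, 3, 4, 5, 6} and shift 5 has {6, 7}, leaving only 2.
Day 3, shift 6: day 3 has {1, 2, 3, 4, 5, 6} and shift 6 has {3, 5, 6}, leaving only 7.
Day 5, shift 4: day 5 has {2, 3, 5, 6, 7} and shift 4 has {2, 4, 5, 6, 7}, leaving only 1.
Day 2, shift 4: day 2 has {4, 5, 6} and shift 4 has {1, 2, 4, 5, 6, 7}, leaving only 3.
Day 2, shift 7: day 2 has {3, 4, 5, 6} and shift 7 has {1, 2, 5, 6}, leaving only 7.
Day 5, shift 5: day 5 has {1, 2, 3, 5, 6, 7} and shift 5 has {2, 6, 7}, leaving only 4.
Day 1, shift 5: day 1 has {1, 5, 6, 7} and shift 5 has {2, 4, 6, 7}, leaving only 3.
Day 1, shift 7: day 1 has {1, 3, 5, 6, 7} and shift 7 has {1, 2, 5, 6, 7}, leaving only 4.
Day 1, shift 6: day 1 has {1, 3, 4, 5, 6, 7} and shift 6 has {3, 5, 6, 7}, leaving only 2.
So day 1 reads: 5 1 6 7 3 2 4.

5 1 6 7 3 2 4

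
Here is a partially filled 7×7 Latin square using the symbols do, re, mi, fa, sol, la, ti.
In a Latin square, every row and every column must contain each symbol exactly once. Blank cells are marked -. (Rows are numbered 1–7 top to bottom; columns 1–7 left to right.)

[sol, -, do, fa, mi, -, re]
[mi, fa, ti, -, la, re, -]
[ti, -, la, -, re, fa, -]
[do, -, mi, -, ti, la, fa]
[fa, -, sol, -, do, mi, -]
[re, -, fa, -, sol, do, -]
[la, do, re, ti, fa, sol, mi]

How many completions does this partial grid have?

Row 1, column 2: eliminating its row and column leaves {la, ti}.
Row 1, column 6: eliminating its row and column leaves {ti}.
Row 2, column 4: eliminating its row and column leaves {do, sol}.
Row 2, column 7: eliminating its row and column leaves {do, sol}.
Row 3, column 2: eliminating its row and column leaves {mi, sol}.
Row 3, column 4: eliminating its row and column leaves {do, mi, sol}.
Row 3, column 7: eliminating its row and column leaves {do, sol}.
Row 4, column 2: eliminating its row and column leaves {re, sol}.
Row 4, column 4: eliminating its row and column leaves {re, sol}.
Row 5, column 2: eliminating its row and column leaves {re, la, ti}.
Row 5, column 4: eliminating its row and column leaves {re, la}.
Row 5, column 7: eliminating its row and column leaves {la, ti}.
Row 6, column 2: eliminating its row and column leaves {mi, la, ti}.
Row 6, column 4: eliminating its row and column leaves {mi, la}.
Row 6, column 7: eliminating its row and column leaves {la, ti}.
Enumerating the assignments across these blanks that avoid any row or column repeat gives 3 completions.

3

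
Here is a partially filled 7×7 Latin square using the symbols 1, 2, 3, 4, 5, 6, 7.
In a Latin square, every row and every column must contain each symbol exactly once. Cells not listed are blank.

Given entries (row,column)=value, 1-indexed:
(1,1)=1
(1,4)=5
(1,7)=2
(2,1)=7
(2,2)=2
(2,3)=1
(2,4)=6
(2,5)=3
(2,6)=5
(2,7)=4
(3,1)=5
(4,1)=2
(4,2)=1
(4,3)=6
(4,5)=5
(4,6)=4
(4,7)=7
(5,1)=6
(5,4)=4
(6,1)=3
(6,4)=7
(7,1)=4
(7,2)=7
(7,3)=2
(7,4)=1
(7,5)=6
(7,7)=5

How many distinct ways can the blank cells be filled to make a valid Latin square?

12

Row 1, column 2: eliminating its row and column leaves {3, 4, 6}.
Row 1, column 3: eliminating its row and column leaves {3, 4, 7}.
Row 1, column 5: eliminating its row and column leaves {4, 7}.
Row 1, column 6: eliminating its row and column leaves {3, 6, 7}.
Row 3, column 2: eliminating its row and column leaves {3, 4, 6}.
Row 3, column 3: eliminating its row and column leaves {3, 4, 7}.
Row 3, column 4: eliminating its row and column leaves {2, 3}.
Row 3, column 5: eliminating its row and column leaves {1, 2, 4, 7}.
Row 3, column 6: eliminating its row and column leaves {1, 2, 3, 6, 7}.
Row 3, column 7: eliminating its row and column leaves {1, 3, 6}.
Row 4, column 4: eliminating its row and column leaves {3}.
Row 5, column 2: eliminating its row and column leaves {3, 5}.
Row 5, column 3: eliminating its row and column leaves {3, 5, 7}.
Row 5, column 5: eliminating its row and column leaves {1, 2, 7}.
Row 5, column 6: eliminating its row and column leaves {1, 2, 3, 7}.
Row 5, column 7: eliminating its row and column leaves {1, 3}.
Row 6, column 2: eliminating its row and column leaves {4, 5, 6}.
Row 6, column 3: eliminating its row and column leaves {4, 5}.
Row 6, column 5: eliminating its row and column leaves {1, 2, 4}.
Row 6, column 6: eliminating its row and column leaves {1, 2, 6}.
Row 6, column 7: eliminating its row and column leaves {1, 6}.
Row 7, column 6: eliminating its row and column leaves {3}.
Enumerating the assignments across these blanks that avoid any row or column repeat gives 12 completions.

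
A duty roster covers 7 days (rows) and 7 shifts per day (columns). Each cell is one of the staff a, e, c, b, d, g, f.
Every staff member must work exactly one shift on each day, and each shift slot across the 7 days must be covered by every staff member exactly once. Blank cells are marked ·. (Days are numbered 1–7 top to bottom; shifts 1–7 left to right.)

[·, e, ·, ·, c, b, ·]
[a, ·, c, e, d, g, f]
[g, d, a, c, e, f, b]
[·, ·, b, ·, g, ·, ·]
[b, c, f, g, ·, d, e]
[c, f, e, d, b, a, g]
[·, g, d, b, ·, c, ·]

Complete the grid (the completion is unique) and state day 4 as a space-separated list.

Day 4, shift 2: day 4 has {b, g} and shift 2 has {e, c, d, g, f}, leaving only a.
Day 4, shift 4: day 4 has {a, b, g} and shift 4 has {e, c, b, d, g}, leaving only f.
Day 4, shift 6: day 4 has {a, b, g, f} and shift 6 has {a, c, b, d, g, f}, leaving only e.
Day 4, shift 1: day 4 has {a, e, b, g, f} and shift 1 has {a, c, b, g}, leaving only d.
Day 4, shift 7: day 4 has {a, e, b, d, g, f} and shift 7 has {e, b, g, f}, leaving only c.
So day 4 reads: d a b f g e c.

d a b f g e c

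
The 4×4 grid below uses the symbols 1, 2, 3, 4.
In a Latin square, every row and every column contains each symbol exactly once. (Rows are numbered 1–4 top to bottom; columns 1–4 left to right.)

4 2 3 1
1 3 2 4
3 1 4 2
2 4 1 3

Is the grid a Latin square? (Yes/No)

Yes

Each row is a permutation of the 4 symbols, and so is each column.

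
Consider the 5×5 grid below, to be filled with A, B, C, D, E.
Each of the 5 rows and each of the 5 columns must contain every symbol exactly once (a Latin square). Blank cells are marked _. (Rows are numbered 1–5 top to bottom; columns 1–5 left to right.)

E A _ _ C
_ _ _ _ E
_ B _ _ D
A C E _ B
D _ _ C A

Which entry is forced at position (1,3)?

Row 2, column 2: row 2 has {E} and column 2 has {A, B, C}, leaving only D.
Row 3, column 1: row 3 has {B, D} and column 1 has {A, D, E}, leaving only C.
Row 2, column 1: row 2 has {D, E} and column 1 has {A, C, D, E}, leaving only B.
Row 2, column 4: row 2 has {B, D, E} and column 4 has {C}, leaving only A.
Row 2, column 3: row 2 has {A, B, D, E} and column 3 has {E}, leaving only C.
Row 3, column 3: row 3 has {B, C, D} and column 3 has {C, E}, leaving only A.
Row 3, column 4: row 3 has {A, B, C, D} and column 4 has {A, C}, leaving only E.
Row 4, column 4: row 4 has {A, B, C, E} and column 4 has {A, C, E}, leaving only D.
Row 1, column 4: row 1 has {A, C, E} and column 4 has {A, C, D, E}, leaving only B.
Row 1 already has {A, B, C, E} and column 3 already has {A, C, E}, so row 1, column 3 must be D.

D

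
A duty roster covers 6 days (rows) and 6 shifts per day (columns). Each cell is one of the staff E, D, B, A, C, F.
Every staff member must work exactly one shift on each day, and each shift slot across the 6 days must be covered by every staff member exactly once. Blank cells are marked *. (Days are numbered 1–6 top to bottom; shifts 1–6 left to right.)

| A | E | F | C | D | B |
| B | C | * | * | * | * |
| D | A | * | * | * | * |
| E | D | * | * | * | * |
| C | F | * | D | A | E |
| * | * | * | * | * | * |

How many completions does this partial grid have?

10

Day 2, shift 3: eliminating its day and shift leaves {E, D, A}.
Day 2, shift 4: eliminating its day and shift leaves {E, A, F}.
Day 2, shift 5: eliminating its day and shift leaves {E, F}.
Day 2, shift 6: eliminating its day and shift leaves {D, A, F}.
Day 3, shift 3: eliminating its day and shift leaves {E, B, C}.
Day 3, shift 4: eliminating its day and shift leaves {E, B, F}.
Day 3, shift 5: eliminating its day and shift leaves {E, B, C, F}.
Day 3, shift 6: eliminating its day and shift leaves {C, F}.
Day 4, shift 3: eliminating its day and shift leaves {B, A, C}.
Day 4, shift 4: eliminating its day and shift leaves {B, A, F}.
Day 4, shift 5: eliminating its day and shift leaves {B, C, F}.
Day 4, shift 6: eliminating its day and shift leaves {A, C, F}.
Day 5, shift 3: eliminating its day and shift leaves {B}.
Day 6, shift 1: eliminating its day and shift leaves {F}.
Day 6, shift 2: eliminating its day and shift leaves {B}.
Day 6, shift 3: eliminating its day and shift leaves {E, D, B, A, C}.
Day 6, shift 4: eliminating its day and shift leaves {E, B, A, F}.
Day 6, shift 5: eliminating its day and shift leaves {E, B, C, F}.
Day 6, shift 6: eliminating its day and shift leaves {D, A, C, F}.
Enumerating the assignments across these blanks that avoid any day or shift repeat gives 10 completions.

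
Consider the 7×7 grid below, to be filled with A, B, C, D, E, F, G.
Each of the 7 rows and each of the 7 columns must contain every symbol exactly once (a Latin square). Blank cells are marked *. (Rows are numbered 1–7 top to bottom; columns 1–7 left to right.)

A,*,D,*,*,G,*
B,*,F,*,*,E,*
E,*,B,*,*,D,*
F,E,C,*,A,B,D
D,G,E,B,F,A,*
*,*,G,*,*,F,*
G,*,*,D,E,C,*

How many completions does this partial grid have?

9

Row 1, column 2: eliminating its row and column leaves {B, C, F}.
Row 1, column 4: eliminating its row and column leaves {C, E, F}.
Row 1, column 5: eliminating its row and column leaves {B, C}.
Row 1, column 7: eliminating its row and column leaves {B, C, E, F}.
Row 2, column 2: eliminating its row and column leaves {A, C, D}.
Row 2, column 4: eliminating its row and column leaves {A, C, G}.
Row 2, column 5: eliminating its row and column leaves {C, D, G}.
Row 2, column 7: eliminating its row and column leaves {A, C, G}.
Row 3, column 2: eliminating its row and column leaves {A, C, F}.
Row 3, column 4: eliminating its row and column leaves {A, C, F, G}.
Row 3, column 5: eliminating its row and column leaves {C, G}.
Row 3, column 7: eliminating its row and column leaves {A, C, F, G}.
Row 4, column 4: eliminating its row and column leaves {G}.
Row 5, column 7: eliminating its row and column leaves {C}.
Row 6, column 1: eliminating its row and column leaves {C}.
Row 6, column 2: eliminating its row and column leaves {A, B, C, D}.
Row 6, column 4: eliminating its row and column leaves {A, C, E}.
Row 6, column 5: eliminating its row and column leaves {B, C, D}.
Row 6, column 7: eliminating its row and column leaves {A, B, C, E}.
Row 7, column 2: eliminating its row and column leaves {A, B, F}.
Row 7, column 3: eliminating its row and column leaves {A}.
Row 7, column 7: eliminating its row and column leaves {A, B, F}.
Enumerating the assignments across these blanks that avoid any row or column repeat gives 9 completions.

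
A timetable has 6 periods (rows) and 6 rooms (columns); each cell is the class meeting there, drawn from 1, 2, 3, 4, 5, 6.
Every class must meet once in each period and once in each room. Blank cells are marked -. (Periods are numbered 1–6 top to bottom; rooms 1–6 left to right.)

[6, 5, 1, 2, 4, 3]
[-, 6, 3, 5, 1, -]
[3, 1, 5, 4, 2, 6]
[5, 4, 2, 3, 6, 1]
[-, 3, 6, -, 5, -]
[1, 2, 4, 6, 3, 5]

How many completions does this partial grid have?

2

Period 2, room 1: eliminating its period and room leaves {2, 4}.
Period 2, room 6: eliminating its period and room leaves {2, 4}.
Period 5, room 1: eliminating its period and room leaves {2, 4}.
Period 5, room 4: eliminating its period and room leaves {1}.
Period 5, room 6: eliminating its period and room leaves {2, 4}.
Enumerating the assignments across these blanks that avoid any period or room repeat gives 2 completions.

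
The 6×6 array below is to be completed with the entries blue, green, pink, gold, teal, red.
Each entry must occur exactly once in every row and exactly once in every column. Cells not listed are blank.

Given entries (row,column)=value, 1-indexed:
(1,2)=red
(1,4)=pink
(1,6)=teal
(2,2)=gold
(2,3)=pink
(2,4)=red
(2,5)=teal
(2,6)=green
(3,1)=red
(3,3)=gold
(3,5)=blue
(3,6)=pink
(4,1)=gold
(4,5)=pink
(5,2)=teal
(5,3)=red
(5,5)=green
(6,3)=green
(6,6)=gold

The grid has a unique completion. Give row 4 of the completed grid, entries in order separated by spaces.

Row 1, column 3: row 1 has {pink, teal, red} and column 3 has {green, pink, gold, red}, leaving only blue.
Row 4, column 3: row 4 has {pink, gold} and column 3 has {blue, green, pink, gold, red}, leaving only teal.
Row 1, column 1: row 1 has {blue, pink, teal, red} and column 1 has {gold, red}, leaving only green.
Row 1, column 5: row 1 has {blue, green, pink, teal, red} and column 5 has {blue, green, pink, teal}, leaving only gold.
Row 2, column 1: row 2 has {green, pink, gold, teal, red} and column 1 has {green, gold, red}, leaving only blue.
Row 3, column 2: row 3 has {blue, pink, gold, red} and column 2 has {gold, teal, red}, leaving only green.
Row 4, column 2: row 4 has {pink, gold, teal} and column 2 has {green, gold, teal, red}, leaving only blue.
Row 4, column 4: row 4 has {blue, pink, gold, teal} and column 4 has {pink, red}, leaving only green.
Row 4, column 6: row 4 has {blue, green, pink, gold, teal} and column 6 has {green, pink, gold, teal}, leaving only red.
So row 4 reads: gold blue teal green pink red.

gold blue teal green pink red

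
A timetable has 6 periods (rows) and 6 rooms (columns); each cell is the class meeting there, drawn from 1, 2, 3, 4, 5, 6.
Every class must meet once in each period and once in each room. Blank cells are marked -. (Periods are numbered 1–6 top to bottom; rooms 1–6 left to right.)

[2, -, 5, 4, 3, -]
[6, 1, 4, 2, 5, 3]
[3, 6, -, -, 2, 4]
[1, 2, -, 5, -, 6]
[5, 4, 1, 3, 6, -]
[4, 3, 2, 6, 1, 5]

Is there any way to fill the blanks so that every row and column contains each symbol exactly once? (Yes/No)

Period 1, room 2: period 1 together with room 2 already contain {1, 2, 3, 4, 5, 6} — every symbol — so nothing can go there. The grid has no valid completion.

No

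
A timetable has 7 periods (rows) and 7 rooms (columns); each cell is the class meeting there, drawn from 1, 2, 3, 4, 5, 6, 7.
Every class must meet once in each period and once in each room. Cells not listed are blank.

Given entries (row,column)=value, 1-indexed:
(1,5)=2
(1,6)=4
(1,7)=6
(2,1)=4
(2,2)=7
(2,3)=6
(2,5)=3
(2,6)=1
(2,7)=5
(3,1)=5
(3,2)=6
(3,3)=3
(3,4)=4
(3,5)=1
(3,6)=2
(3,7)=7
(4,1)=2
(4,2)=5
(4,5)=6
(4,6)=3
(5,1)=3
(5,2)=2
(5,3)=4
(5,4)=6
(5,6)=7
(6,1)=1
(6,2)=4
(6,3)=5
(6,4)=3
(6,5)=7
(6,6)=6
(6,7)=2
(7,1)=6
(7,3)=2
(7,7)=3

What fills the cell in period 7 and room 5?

Period 1, room 1: period 1 has {2, 4, 6} and room 1 has {1, 2, 3, 4, 5, 6}, leaving only 7.
Period 1, room 3: period 1 has {2, 4, 6, 7} and room 3 has {2, 3, 4, 5, 6}, leaving only 1.
Period 1, room 2: period 1 has {1, 2, 4, 6, 7} and room 2 has {2, 4, 5, 6, 7}, leaving only 3.
Period 1, room 4: period 1 has {1, 2, 3, 4, 6, 7} and room 4 has {3, 4, 6}, leaving only 5.
Period 2, room 4: period 2 has {1, 3, 4, 5, 6, 7} and room 4 has {3, 4, 5, 6}, leaving only 2.
Period 4, room 3: period 4 has {2, 3, 5, 6} and room 3 has {1, 2, 3, 4, 5, 6}, leaving only 7.
Period 4, room 4: period 4 has {2, 3, 5, 6, 7} and room 4 has {2, 3, 4, 5, 6}, leaving only 1.
Period 4, room 7: period 4 has {1, 2, 3, 5, 6, 7} and room 7 has {2, 3, 5, 6, 7}, leaving only 4.
Period 5, room 5: period 5 has {2, 3, 4, 6, 7} and room 5 has {1, 2, 3, 6, 7}, leaving only 5.
Period 7 already has {2, 3, 6} and room 5 already has {1, 2, 3, 5, 6, 7}, so period 7, room 5 must be 4.

4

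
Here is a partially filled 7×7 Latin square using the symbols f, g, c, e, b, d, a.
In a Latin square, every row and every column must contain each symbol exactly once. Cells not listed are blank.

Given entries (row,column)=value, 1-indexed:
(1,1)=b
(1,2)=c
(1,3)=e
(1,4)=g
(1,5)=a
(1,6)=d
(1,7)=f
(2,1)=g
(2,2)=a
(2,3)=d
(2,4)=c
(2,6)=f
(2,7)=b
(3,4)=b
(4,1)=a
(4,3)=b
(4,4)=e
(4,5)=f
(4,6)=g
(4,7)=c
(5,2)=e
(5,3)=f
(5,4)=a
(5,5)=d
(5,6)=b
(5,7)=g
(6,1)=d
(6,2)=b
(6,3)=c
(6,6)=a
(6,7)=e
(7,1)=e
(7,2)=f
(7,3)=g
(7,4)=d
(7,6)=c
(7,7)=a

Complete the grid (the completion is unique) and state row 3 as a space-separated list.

Row 3, column 3: row 3 has {b} and column 3 has {f, g, c, e, b, d}, leaving only a.
Row 3, column 6: row 3 has {b, a} and column 6 has {f, g, c, b, d, a}, leaving only e.
Row 3, column 7: row 3 has {e, b, a} and column 7 has {f, g, c, e, b, a}, leaving only d.
Row 3, column 2: row 3 has {e, b, d, a} and column 2 has {f, c, e, b, a}, leaving only g.
Row 3, column 5: row 3 has {g, e, b, d, a} and column 5 has {f, d, a}, leaving only c.
Row 3, column 1: row 3 has {g, c, e, b, d, a} and column 1 has {g, e, b, d, a}, leaving only f.
So row 3 reads: f g a b c e d.

f g a b c e d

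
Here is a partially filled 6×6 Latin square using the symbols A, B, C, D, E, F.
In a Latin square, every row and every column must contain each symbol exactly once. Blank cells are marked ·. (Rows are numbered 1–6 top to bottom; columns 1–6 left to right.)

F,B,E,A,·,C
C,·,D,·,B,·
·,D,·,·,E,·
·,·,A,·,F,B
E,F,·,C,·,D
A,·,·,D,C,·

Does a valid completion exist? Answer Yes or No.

Row 1, column 5: row 1 has {A, B, C, E, F} and column 5 has {B, C, E, F}, so it must be D.
Row 3, column 1: row 3 has {D, E} and column 1 has {A, C, E, F}, so it must be B.
Row 3, column 4: row 3 has {B, D, E} and column 4 has {A, C, D}, so it must be F.
Row 2, column 4: row 2 has {B, C, D} and column 4 has {A, C, D, F}, so it must be E.
Now row 4, column 4: row 4 together with column 4 already contain {A, B, C, D, E, F} — every symbol — so nothing can go there. The grid has no valid completion.

No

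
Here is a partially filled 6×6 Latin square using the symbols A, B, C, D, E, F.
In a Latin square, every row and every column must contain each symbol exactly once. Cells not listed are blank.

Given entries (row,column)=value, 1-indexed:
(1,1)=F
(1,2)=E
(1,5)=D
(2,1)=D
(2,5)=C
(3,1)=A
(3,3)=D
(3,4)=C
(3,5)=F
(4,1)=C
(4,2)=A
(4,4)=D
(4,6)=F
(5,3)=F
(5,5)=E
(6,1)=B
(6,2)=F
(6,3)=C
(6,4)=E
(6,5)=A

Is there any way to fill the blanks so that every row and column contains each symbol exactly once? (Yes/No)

Row 5, column 1: row 5 together with column 1 already contain {A, B, C, D, E, F} — every symbol — so nothing can go there. The grid has no valid completion.

No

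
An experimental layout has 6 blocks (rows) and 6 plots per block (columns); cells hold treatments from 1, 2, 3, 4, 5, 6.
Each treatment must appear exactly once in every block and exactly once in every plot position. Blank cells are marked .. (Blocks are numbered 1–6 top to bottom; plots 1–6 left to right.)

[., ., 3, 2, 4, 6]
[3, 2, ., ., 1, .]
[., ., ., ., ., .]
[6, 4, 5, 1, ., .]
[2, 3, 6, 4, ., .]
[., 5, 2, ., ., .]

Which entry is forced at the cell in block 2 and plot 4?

6

Block 1, plot 2: block 1 has {2, 3, 4, 6} and plot 2 has {2, 3, 4, 5}, leaving only 1.
Block 1, plot 1: block 1 has {1, 2, 3, 4, 6} and plot 1 has {2, 3, 6}, leaving only 5.
Block 2, plot 3: block 2 has {1, 2, 3} and plot 3 has {2, 3, 5, 6}, leaving only 4.
Block 2, plot 6: block 2 has {1, 2, 3, 4} and plot 6 has {6}, leaving only 5.
Block 2 already has {1, 2, 3, 4, 5} and plot 4 already has {1, 2, 4}, so block 2, plot 4 must be 6.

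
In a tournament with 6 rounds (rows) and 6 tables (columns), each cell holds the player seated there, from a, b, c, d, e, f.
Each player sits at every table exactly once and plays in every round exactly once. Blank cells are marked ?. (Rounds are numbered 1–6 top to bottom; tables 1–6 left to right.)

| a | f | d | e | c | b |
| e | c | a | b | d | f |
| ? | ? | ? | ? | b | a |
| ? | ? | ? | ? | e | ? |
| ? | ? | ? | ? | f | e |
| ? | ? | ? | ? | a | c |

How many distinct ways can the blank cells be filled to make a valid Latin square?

Round 3, table 1: eliminating its round and table leaves {c, d, f}.
Round 3, table 2: eliminating its round and table leaves {d, e}.
Round 3, table 3: eliminating its round and table leaves {c, e, f}.
Round 3, table 4: eliminating its round and table leaves {c, d, f}.
Round 4, table 1: eliminating its round and table leaves {b, c, d, f}.
Round 4, table 2: eliminating its round and table leaves {a, b, d}.
Round 4, table 3: eliminating its round and table leaves {b, c, f}.
Round 4, table 4: eliminating its round and table leaves {a, c, d, f}.
Round 4, table 6: eliminating its round and table leaves {d}.
Round 5, table 1: eliminating its round and table leaves {b, c, d}.
Round 5, table 2: eliminating its round and table leaves {a, b, d}.
Round 5, table 3: eliminating its round and table leaves {b, c}.
Round 5, table 4: eliminating its round and table leaves {a, c, d}.
Round 6, table 1: eliminating its round and table leaves {b, d, f}.
Round 6, table 2: eliminating its round and table leaves {b, d, e}.
Round 6, table 3: eliminating its round and table leaves {b, e, f}.
Round 6, table 4: eliminating its round and table leaves {d, f}.
Enumerating the assignments across these blanks that avoid any round or table repeat gives 14 completions.

14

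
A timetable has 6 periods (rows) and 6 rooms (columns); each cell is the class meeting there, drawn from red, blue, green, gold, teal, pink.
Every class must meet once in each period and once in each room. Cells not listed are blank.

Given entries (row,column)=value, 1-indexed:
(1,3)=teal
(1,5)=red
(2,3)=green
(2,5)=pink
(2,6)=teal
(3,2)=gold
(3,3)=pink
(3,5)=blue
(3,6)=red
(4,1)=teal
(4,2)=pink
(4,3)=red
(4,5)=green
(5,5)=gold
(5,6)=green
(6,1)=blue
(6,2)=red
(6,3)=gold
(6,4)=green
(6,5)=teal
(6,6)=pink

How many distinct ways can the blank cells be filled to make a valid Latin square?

Period 1, room 1: eliminating its period and room leaves {green, gold, pink}.
Period 1, room 2: eliminating its period and room leaves {blue, green}.
Period 1, room 4: eliminating its period and room leaves {blue, gold, pink}.
Period 1, room 6: eliminating its period and room leaves {blue, gold}.
Period 2, room 1: eliminating its period and room leaves {red, gold}.
Period 2, room 2: eliminating its period and room leaves {blue}.
Period 2, room 4: eliminating its period and room leaves {red, blue, gold}.
Period 3, room 1: eliminating its period and room leaves {green}.
Period 3, room 4: eliminating its period and room leaves {teal}.
Period 4, room 4: eliminating its period and room leaves {blue, gold}.
Period 4, room 6: eliminating its period and room leaves {blue, gold}.
Period 5, room 1: eliminating its period and room leaves {red, pink}.
Period 5, room 2: eliminating its period and room leaves {blue, teal}.
Period 5, room 3: eliminating its period and room leaves {blue}.
Period 5, room 4: eliminating its period and room leaves {red, blue, teal, pink}.
Enumerating the assignments across these blanks that avoid any period or room repeat gives 3 completions.

3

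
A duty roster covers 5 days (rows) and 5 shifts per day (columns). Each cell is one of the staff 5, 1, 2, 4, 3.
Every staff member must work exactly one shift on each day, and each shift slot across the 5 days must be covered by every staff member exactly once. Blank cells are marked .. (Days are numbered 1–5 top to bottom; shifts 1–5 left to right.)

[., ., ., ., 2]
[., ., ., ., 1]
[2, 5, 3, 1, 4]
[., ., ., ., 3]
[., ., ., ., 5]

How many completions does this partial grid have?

Day 1, shift 1: eliminating its day and shift leaves {5, 1, 4, 3}.
Day 1, shift 2: eliminating its day and shift leaves {1, 4, 3}.
Day 1, shift 3: eliminating its day and shift leaves {5, 1, 4}.
Day 1, shift 4: eliminating its day and shift leaves {5, 4, 3}.
Day 2, shift 1: eliminating its day and shift leaves {5, 4, 3}.
Day 2, shift 2: eliminating its day and shift leaves {2, 4, 3}.
Day 2, shift 3: eliminating its day and shift leaves {5, 2, 4}.
Day 2, shift 4: eliminating its day and shift leaves {5, 2, 4, 3}.
Day 4, shift 1: eliminating its day and shift leaves {5, 1, 4}.
Day 4, shift 2: eliminating its day and shift leaves {1, 2, 4}.
Day 4, shift 3: eliminating its day and shift leaves {5, 1, 2, 4}.
Day 4, shift 4: eliminating its day and shift leaves {5, 2, 4}.
Day 5, shift 1: eliminating its day and shift leaves {1, 4, 3}.
Day 5, shift 2: eliminating its day and shift leaves {1, 2, 4, 3}.
Day 5, shift 3: eliminating its day and shift leaves {1, 2, 4}.
Day 5, shift 4: eliminating its day and shift leaves {2, 4, 3}.
Enumerating the assignments across these blanks that avoid any day or shift repeat gives 56 completions.

56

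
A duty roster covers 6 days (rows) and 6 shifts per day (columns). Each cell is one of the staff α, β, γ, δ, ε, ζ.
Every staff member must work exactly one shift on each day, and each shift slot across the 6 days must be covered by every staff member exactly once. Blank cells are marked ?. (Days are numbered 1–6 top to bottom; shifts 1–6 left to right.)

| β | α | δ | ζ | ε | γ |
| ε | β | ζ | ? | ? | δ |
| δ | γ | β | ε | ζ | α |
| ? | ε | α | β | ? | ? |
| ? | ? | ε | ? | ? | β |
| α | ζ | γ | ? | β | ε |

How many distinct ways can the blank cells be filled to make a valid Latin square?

2

Day 2, shift 4: eliminating its day and shift leaves {α, γ}.
Day 2, shift 5: eliminating its day and shift leaves {α, γ}.
Day 4, shift 1: eliminating its day and shift leaves {γ, ζ}.
Day 4, shift 5: eliminating its day and shift leaves {γ, δ}.
Day 4, shift 6: eliminating its day and shift leaves {ζ}.
Day 5, shift 1: eliminating its day and shift leaves {γ, ζ}.
Day 5, shift 2: eliminating its day and shift leaves {δ}.
Day 5, shift 4: eliminating its day and shift leaves {α, γ, δ}.
Day 5, shift 5: eliminating its day and shift leaves {α, γ, δ}.
Day 6, shift 4: eliminating its day and shift leaves {δ}.
Enumerating the assignments across these blanks that avoid any day or shift repeat gives 2 completions.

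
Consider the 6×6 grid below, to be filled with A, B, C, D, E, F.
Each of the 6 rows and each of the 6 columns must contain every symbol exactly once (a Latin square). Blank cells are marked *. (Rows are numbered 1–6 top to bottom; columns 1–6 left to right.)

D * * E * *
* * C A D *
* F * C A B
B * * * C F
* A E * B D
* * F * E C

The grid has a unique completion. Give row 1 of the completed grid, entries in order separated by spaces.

Row 1, column 5: row 1 has {D, E} and column 5 has {A, B, C, D, E}, leaving only F.
Row 1, column 6: row 1 has {D, E, F} and column 6 has {B, C, D, F}, leaving only A.
Row 1, column 3: row 1 has {A, D, E, F} and column 3 has {C, E, F}, leaving only B.
Row 1, column 2: row 1 has {A, B, D, E, F} and column 2 has {A, F}, leaving only C.
So row 1 reads: D C B E F A.

D C B E F A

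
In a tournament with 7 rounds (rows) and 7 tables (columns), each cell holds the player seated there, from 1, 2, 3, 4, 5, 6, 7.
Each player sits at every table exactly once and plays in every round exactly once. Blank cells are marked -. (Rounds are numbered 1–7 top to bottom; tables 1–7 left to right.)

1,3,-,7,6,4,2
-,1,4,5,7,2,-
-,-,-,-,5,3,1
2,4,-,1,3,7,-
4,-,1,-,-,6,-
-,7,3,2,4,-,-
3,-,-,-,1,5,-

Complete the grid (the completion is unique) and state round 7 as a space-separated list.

Round 1, table 3: round 1 has {1, 2, 3, 4, 6, 7} and table 3 has {1, 3, 4}, leaving only 5.
Round 2, table 1: round 2 has {1, 2, 4, 5, 7} and table 1 has {1, 2, 3, 4}, leaving only 6.
Round 2, table 7: round 2 has {1, 2, 4, 5, 6, 7} and table 7 has {1, 2}, leaving only 3.
Round 3, table 1: round 3 has {1, 3, 5} and table 1 has {1, 2, 3, 4, 6}, leaving only 7.
Round 4, table 3: round 4 has {1, 2, 3, 4, 7} and table 3 has {1, 3, 4, 5}, leaving only 6.
Round 3, table 3: round 3 has {1, 3, 5, 7} and table 3 has {1, 3, 4, 5, 6}, leaving only 2.
Round 7, table 3: round 7 has {1, 3, 5} and table 3 has {1, 2, 3, 4, 5, 6}, leaving only 7.
Round 3, table 2: round 3 has {1, 2, 3, 5, 7} and table 2 has {1, 3, 4, 7}, leaving only 6.
Round 7, table 2: round 7 has {1, 3, 5, 7} and table 2 has {1, 3, 4, 6, 7}, leaving only 2.
Round 3, table 4: round 3 has {1, 2, 3, 5, 6, 7} and table 4 has {1, 2, 5, 7}, leaving only 4.
Round 7, table 4: round 7 has {1, 2, 3, 5, 7} and table 4 has {1, 2, 4, 5, 7}, leaving only 6.
Round 7, table 7: round 7 has {1, 2, 3, 5, 6, 7} and table 7 has {1, 2, 3}, leaving only 4.
So round 7 reads: 3 2 7 6 1 5 4.

3 2 7 6 1 5 4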